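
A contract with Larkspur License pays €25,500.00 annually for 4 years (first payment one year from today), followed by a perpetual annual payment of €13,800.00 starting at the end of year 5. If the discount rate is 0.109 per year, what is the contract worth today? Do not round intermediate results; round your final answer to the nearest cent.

€162981.76

PV of 4-year annuity: €25,500.00 × [1 − (1+0.109)^−4] / 0.109 = 79281.57380
Perpetuity value at year 4: €13,800.00 / 0.109 = 126605.50459
PV of perpetuity: 126605.50459 / (1+0.109)^4 = 83700.18229
Total PV = 79281.57380 + 83700.18229 = 162981.75610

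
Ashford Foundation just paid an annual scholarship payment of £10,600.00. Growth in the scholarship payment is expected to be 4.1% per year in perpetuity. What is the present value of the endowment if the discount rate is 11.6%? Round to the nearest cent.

D₁ = D₀ × (1 + g) = £10,600.00 × 1.041 = £11,034.6000
Growing perpetuity: P = D₁ / (r − g) = £11,034.6000 / (0.116 − 0.041) = £147,128.00

£147128.00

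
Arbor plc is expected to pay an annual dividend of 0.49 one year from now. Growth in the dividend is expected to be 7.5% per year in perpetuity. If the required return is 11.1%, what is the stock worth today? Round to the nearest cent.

Growing perpetuity: P = D₁ / (r − g) = 0.4900 / (0.111 − 0.075) = 13.61

13.61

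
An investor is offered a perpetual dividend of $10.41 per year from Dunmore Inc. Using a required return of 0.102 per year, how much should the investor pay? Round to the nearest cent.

$102.06

Level perpetuity: PV = C / r = $10.41 / 0.102 = $102.06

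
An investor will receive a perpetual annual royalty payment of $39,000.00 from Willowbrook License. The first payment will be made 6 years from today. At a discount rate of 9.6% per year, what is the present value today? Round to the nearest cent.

Value at end of year 5: C / r = $39,000.00 / 0.096 = $406,250.0000
Discount to today: PV = $406,250.0000 / (1 + 0.096)^5 = $406,250.0000 / 1.581440 = $256,886.10

$256886.10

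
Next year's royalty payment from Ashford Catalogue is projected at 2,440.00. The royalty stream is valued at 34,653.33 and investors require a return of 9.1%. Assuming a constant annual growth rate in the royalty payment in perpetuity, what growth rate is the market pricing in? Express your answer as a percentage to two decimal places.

P = D₁/(r−g) ⇒ g = r − D₁/P = 0.091 − 2,440.00/34,653.33 = 0.020588

2.06%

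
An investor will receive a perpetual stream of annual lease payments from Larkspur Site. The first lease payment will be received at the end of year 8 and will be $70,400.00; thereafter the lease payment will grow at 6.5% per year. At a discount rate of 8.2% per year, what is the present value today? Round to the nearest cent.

$2385244.55

Value at end of year 7: C₁ / (r − g) = $70,400.00 / (0.082 − 0.065) = $4,141,176.4706
Discount to today: PV = $4,141,176.4706 / (1 + 0.082)^7 = $4,141,176.4706 / 1.736164 = $2,385,244.55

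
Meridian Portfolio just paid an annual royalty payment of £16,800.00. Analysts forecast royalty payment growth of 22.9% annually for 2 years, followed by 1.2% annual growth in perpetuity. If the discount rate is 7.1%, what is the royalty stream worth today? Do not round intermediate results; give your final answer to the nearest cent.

D_1 = 20647.20000
D_2 = 25375.40880
Terminal value at year 2: TV = D_2×(1+g_2)/(r−g_2) = 25679.91371/0.059 = 435252.77467
P_0 = D_1/(1+r)^1 + D_2/(1+r)^2 + TV/(1+r)^2
    = 19278.43137 + 22122.49501 + 379457.03307 = 420857.95945

£420857.96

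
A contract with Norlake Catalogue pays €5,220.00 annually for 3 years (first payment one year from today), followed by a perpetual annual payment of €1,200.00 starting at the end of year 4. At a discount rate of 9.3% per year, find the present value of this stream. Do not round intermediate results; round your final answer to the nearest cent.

€23024.87

PV of 3-year annuity: €5,220.00 × [1 − (1+0.093)^−3] / 0.093 = 13143.02887
Perpetuity value at year 3: €1,200.00 / 0.093 = 12903.22581
PV of perpetuity: 12903.22581 / (1+0.093)^3 = 9881.83986
Total PV = 13143.02887 + 9881.83986 = 23024.86873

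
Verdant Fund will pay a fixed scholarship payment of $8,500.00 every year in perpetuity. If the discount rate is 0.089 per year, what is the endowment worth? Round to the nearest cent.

Level perpetuity: PV = C / r = $8,500.00 / 0.089 = $95,505.62

$95505.62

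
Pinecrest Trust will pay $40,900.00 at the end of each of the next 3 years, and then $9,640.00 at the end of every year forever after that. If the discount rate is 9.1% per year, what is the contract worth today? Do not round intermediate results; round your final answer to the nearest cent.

PV of 3-year annuity: $40,900.00 × [1 − (1+0.091)^−3] / 0.091 = 103345.71637
Perpetuity value at year 3: $9,640.00 / 0.091 = 105934.06593
PV of perpetuity: 105934.06593 / (1+0.091)^3 = 81575.80907
Total PV = 103345.71637 + 81575.80907 = 184921.52544

$184921.53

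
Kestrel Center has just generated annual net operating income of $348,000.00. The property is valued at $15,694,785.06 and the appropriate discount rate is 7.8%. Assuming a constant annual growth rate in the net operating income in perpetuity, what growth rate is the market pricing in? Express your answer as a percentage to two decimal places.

P = D₀(1+g)/(r−g) ⇒ P(r−g) = D₀(1+g) ⇒ g(P+D₀) = P·r − D₀
g = (P·r − D₀)/(P + D₀) = ($15,694,785.06×0.078 − $348,000.00) / ($15,694,785.06 + $348,000.00) = 0.054616

5.46%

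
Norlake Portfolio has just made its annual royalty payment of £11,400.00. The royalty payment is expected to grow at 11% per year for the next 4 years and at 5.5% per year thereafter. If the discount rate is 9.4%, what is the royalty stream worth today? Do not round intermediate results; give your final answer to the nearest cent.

£374116.89

D_1 = 12654.00000
D_2 = 14045.94000
D_3 = 15590.99340
D_4 = 17306.00267
Terminal value at year 4: TV = D_4×(1+g_2)/(r−g_2) = 18257.83282/0.039 = 468149.55951
P_0 = D_1/(1+r)^1 + D_2/(1+r)^2 + D_3/(1+r)^3 + D_4/(1+r)^4 + TV/(1+r)^4
    = 11566.72761 + 11735.89364 + 11907.53377 + 12081.68417 + 326825.04609 = 374116.88527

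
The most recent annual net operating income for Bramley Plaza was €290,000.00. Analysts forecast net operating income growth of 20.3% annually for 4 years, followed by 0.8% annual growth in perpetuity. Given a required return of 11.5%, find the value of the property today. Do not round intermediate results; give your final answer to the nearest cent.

€5109678.75

D_1 = 348870.00000
D_2 = 419690.61000
D_3 = 504887.80383
D_4 = 607380.02801
Terminal value at year 4: TV = D_4×(1+g_2)/(r−g_2) = 612239.06823/0.107 = 5721860.45076
P_0 = D_1/(1+r)^1 + D_2/(1+r)^2 + D_3/(1+r)^3 + D_4/(1+r)^4 + TV/(1+r)^4
    = 312887.89238 + 337582.18343 + 364225.44096 + 392971.48473 + 3702011.74402 = 5109678.74552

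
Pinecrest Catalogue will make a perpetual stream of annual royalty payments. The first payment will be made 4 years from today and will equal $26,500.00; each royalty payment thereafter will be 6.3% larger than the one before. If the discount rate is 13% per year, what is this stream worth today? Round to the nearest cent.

$274116.86

Value at end of year 3: C₁ / (r − g) = $26,500.00 / (0.13 − 0.063) = $395,522.3881
Discount to today: PV = $395,522.3881 / (1 + 0.13)^3 = $395,522.3881 / 1.442897 = $274,116.86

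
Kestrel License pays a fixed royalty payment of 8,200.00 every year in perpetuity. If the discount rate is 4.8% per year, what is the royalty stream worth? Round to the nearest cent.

Level perpetuity: PV = C / r = 8,200.00 / 0.048 = 170,833.33

170833.33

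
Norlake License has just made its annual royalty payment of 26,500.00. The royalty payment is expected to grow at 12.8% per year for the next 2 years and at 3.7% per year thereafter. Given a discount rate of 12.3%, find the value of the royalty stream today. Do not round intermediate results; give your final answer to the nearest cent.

D_1 = 29892.00000
D_2 = 33718.17600
Terminal value at year 2: TV = D_2×(1+g_2)/(r−g_2) = 34965.74851/0.086 = 406578.47107
P_0 = D_1/(1+r)^1 + D_2/(1+r)^2 + TV/(1+r)^2
    = 26617.98753 + 26736.50039 + 322392.45237 = 375746.94030

375746.94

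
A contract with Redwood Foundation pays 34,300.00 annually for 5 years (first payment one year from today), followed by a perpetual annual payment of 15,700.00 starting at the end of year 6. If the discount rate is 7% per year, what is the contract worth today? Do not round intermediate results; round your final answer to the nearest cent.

300549.39

PV of 5-year annuity: 34,300.00 × [1 − (1+0.07)^−5] / 0.07 = 140636.77205
Perpetuity value at year 5: 15,700.00 / 0.07 = 224285.71429
PV of perpetuity: 224285.71429 / (1+0.07)^5 = 159912.61454
Total PV = 140636.77205 + 159912.61454 = 300549.38659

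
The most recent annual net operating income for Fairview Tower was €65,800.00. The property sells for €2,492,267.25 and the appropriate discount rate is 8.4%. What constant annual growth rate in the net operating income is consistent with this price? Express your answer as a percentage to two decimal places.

5.61%

P = D₀(1+g)/(r−g) ⇒ P(r−g) = D₀(1+g) ⇒ g(P+D₀) = P·r − D₀
g = (P·r − D₀)/(P + D₀) = (€2,492,267.25×0.084 − €65,800.00) / (€2,492,267.25 + €65,800.00) = 0.056117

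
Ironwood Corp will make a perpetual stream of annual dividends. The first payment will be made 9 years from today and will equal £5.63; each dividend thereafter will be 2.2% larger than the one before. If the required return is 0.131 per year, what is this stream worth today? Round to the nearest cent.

£19.29

Value at end of year 8: C₁ / (r − g) = £5.63 / (0.131 − 0.022) = £51.6514
Discount to today: PV = £51.6514 / (1 + 0.131)^8 = £51.6514 / 2.677323 = £19.29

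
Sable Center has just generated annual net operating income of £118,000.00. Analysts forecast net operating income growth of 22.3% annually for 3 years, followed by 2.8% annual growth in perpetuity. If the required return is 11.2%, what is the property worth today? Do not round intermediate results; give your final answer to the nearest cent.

D_1 = 144314.00000
D_2 = 176496.02200
D_3 = 215854.63491
Terminal value at year 3: TV = D_3×(1+g_2)/(r−g_2) = 221898.56468/0.084 = 2641649.57956
P_0 = D_1/(1+r)^1 + D_2/(1+r)^2 + D_3/(1+r)^3 + TV/(1+r)^3
    = 129778.77698 + 142733.31317 + 156980.97303 + 1921148.09848 = 2350641.16165

£2350641.16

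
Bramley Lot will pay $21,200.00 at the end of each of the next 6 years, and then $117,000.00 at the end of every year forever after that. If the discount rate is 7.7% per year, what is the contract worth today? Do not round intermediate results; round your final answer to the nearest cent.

$1072549.04

PV of 6-year annuity: $21,200.00 × [1 − (1+0.077)^−6] / 0.077 = 98903.41675
Perpetuity value at year 6: $117,000.00 / 0.077 = 1519480.51948
PV of perpetuity: 1519480.51948 / (1+0.077)^6 = 973645.62514
Total PV = 98903.41675 + 973645.62514 = 1072549.04189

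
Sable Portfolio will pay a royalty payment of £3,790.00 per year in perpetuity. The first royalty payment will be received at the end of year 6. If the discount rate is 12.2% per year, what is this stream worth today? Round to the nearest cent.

Value at end of year 5: C / r = £3,790.00 / 0.122 = £31,065.5738
Discount to today: PV = £31,065.5738 / (1 + 0.122)^5 = £31,065.5738 / 1.778133 = £17,470.89

£17470.89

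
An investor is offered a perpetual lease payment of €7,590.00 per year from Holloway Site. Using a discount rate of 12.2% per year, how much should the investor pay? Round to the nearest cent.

€62213.11

Level perpetuity: PV = C / r = €7,590.00 / 0.122 = €62,213.11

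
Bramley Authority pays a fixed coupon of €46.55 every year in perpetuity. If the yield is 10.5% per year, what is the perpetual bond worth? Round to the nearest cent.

€443.33

Level perpetuity: PV = C / r = €46.55 / 0.105 = €443.33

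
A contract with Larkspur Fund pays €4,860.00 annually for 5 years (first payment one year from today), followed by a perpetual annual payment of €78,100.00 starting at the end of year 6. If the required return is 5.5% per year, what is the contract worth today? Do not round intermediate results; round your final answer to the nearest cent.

PV of 5-year annuity: €4,860.00 × [1 − (1+0.055)^−5] / 0.055 = 20753.58255
Perpetuity value at year 5: €78,100.00 / 0.055 = 1420000.00000
PV of perpetuity: 1420000.00000 / (1+0.055)^5 = 1086490.78245
Total PV = 20753.58255 + 1086490.78245 = 1107244.36501

€1107244.37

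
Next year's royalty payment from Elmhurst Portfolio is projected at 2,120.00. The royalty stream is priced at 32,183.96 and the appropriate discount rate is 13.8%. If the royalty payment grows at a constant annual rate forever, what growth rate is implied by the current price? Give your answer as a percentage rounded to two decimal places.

P = D₁/(r−g) ⇒ g = r − D₁/P = 0.138 − 2,120.00/32,183.96 = 0.072129

7.21%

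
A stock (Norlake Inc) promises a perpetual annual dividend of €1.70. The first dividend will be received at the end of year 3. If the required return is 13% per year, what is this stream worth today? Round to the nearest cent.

Value at end of year 2: C / r = €1.70 / 0.13 = €13.0769
Discount to today: PV = €13.0769 / (1 + 0.13)^2 = €13.0769 / 1.276900 = €10.24

€10.24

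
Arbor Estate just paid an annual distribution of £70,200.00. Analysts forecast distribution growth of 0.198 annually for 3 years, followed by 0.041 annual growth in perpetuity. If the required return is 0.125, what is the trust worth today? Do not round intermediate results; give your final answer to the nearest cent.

£1289694.11

D_1 = 84099.60000
D_2 = 100751.32080
D_3 = 120700.08232
Terminal value at year 3: TV = D_3×(1+g_2)/(r−g_2) = 125648.78569/0.084 = 1495818.87730
P_0 = D_1/(1+r)^1 + D_2/(1+r)^2 + D_3/(1+r)^3 + TV/(1+r)^3
    = 74755.20000 + 79605.98187 + 84771.52558 + 1050561.40628 = 1289694.11373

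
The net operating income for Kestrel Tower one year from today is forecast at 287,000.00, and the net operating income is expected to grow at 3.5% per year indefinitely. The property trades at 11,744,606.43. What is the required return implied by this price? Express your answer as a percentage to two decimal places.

5.94%

P = D₁/(r − g) ⇒ r = D₁/P + g = 287,000.0000/11,744,606.43 + 0.035 = 0.024437 + 0.035 = 0.059437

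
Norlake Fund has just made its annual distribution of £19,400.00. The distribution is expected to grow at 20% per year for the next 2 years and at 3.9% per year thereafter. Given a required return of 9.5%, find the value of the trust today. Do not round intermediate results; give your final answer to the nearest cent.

£476837.57

D_1 = 23280.00000
D_2 = 27936.00000
Terminal value at year 2: TV = D_2×(1+g_2)/(r−g_2) = 29025.50400/0.056 = 518312.57143
P_0 = D_1/(1+r)^1 + D_2/(1+r)^2 + TV/(1+r)^2
    = 21260.27397 + 23298.93038 + 432278.36903 = 476837.57339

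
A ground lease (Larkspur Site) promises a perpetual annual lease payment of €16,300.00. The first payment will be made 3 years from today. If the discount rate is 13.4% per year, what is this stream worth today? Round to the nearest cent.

€94592.50

Value at end of year 2: C / r = €16,300.00 / 0.134 = €121,641.7910
Discount to today: PV = €121,641.7910 / (1 + 0.134)^2 = €121,641.7910 / 1.285956 = €94,592.50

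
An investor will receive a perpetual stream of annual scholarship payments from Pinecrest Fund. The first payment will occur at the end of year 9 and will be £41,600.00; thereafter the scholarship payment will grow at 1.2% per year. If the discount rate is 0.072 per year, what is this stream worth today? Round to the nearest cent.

Value at end of year 8: C₁ / (r − g) = £41,600.00 / (0.072 − 0.012) = £693,333.3333
Discount to today: PV = £693,333.3333 / (1 + 0.072)^8 = £693,333.3333 / 1.744047 = £397,542.71

£397542.71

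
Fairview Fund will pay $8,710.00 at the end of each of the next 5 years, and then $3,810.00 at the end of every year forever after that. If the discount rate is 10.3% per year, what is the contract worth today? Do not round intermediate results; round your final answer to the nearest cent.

$55423.66

PV of 5-year annuity: $8,710.00 × [1 − (1+0.103)^−5] / 0.103 = 32766.25453
Perpetuity value at year 5: $3,810.00 / 0.103 = 36990.29126
PV of perpetuity: 36990.29126 / (1+0.103)^5 = 22657.40610
Total PV = 32766.25453 + 22657.40610 = 55423.66063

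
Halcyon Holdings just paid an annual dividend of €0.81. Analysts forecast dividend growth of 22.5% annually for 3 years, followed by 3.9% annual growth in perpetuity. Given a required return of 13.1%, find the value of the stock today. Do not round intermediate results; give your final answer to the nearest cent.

D_1 = 0.99225
D_2 = 1.21551
D_3 = 1.48900
Terminal value at year 3: TV = D_3×(1+g_2)/(r−g_2) = 1.54707/0.092 = 16.81593
P_0 = D_1/(1+r)^1 + D_2/(1+r)^2 + D_3/(1+r)^3 + TV/(1+r)^3
    = 0.87732 + 0.95024 + 1.02921 + 11.62340 = 14.48017

€14.48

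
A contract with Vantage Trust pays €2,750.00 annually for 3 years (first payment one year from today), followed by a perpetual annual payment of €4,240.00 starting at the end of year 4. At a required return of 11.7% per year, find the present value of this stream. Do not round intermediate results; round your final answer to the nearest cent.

PV of 3-year annuity: €2,750.00 × [1 − (1+0.117)^−3] / 0.117 = 6639.23594
Perpetuity value at year 3: €4,240.00 / 0.117 = 36239.31624
PV of perpetuity: 36239.31624 / (1+0.117)^3 = 26002.82155
Total PV = 6639.23594 + 26002.82155 = 32642.05749

€32642.06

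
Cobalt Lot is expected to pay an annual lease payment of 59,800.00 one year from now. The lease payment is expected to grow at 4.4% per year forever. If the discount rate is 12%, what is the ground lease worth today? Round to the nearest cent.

786842.11

Growing perpetuity: P = D₁ / (r − g) = 59,800.0000 / (0.12 − 0.044) = 786,842.11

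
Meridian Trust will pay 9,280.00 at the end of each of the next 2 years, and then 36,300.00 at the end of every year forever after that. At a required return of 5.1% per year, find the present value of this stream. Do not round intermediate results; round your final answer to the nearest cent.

661594.54

PV of 2-year annuity: 9,280.00 × [1 − (1+0.051)^−2] / 0.051 = 17230.90962
Perpetuity value at year 2: 36,300.00 / 0.051 = 711764.70588
PV of perpetuity: 711764.70588 / (1+0.051)^2 = 644363.62622
Total PV = 17230.90962 + 644363.62622 = 661594.53584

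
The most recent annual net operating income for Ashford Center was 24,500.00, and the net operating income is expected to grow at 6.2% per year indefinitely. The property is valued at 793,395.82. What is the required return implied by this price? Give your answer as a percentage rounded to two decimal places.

D₁ = 24,500.00 × 1.062 = 26,019.0000
P = D₁/(r − g) ⇒ r = D₁/P + g = 26,019.0000/793,395.82 + 0.062 = 0.032794 + 0.062 = 0.094794

9.48%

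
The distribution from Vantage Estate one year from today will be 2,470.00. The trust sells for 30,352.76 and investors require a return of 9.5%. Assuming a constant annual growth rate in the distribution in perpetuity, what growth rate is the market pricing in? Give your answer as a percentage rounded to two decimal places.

P = D₁/(r−g) ⇒ g = r − D₁/P = 0.095 − 2,470.00/30,352.76 = 0.013624

1.36%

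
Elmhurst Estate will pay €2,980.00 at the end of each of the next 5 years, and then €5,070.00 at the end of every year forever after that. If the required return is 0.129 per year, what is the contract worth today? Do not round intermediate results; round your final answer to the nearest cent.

PV of 5-year annuity: €2,980.00 × [1 − (1+0.129)^−5] / 0.129 = 10506.97368
Perpetuity value at year 5: €5,070.00 / 0.129 = 39302.32558
PV of perpetuity: 39302.32558 / (1+0.129)^5 = 21426.36700
Total PV = 10506.97368 + 21426.36700 = 31933.34068

€31933.34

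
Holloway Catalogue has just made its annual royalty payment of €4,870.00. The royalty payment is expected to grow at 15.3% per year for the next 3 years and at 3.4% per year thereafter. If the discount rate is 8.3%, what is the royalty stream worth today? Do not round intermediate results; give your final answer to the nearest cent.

€140591.13

D_1 = 5615.11000
D_2 = 6474.22183
D_3 = 7464.77777
Terminal value at year 3: TV = D_3×(1+g_2)/(r−g_2) = 7718.58021/0.049 = 157522.04519
P_0 = D_1/(1+r)^1 + D_2/(1+r)^2 + D_3/(1+r)^3 + TV/(1+r)^3
    = 5184.77378 + 5519.89304 + 5876.67283 + 124009.78997 = 140591.12962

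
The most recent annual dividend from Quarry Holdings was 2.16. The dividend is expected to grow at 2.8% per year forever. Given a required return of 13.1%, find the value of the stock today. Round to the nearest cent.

21.56

D₁ = D₀ × (1 + g) = 2.16 × 1.028 = 2.2205
Growing perpetuity: P = D₁ / (r − g) = 2.2205 / (0.131 − 0.028) = 21.56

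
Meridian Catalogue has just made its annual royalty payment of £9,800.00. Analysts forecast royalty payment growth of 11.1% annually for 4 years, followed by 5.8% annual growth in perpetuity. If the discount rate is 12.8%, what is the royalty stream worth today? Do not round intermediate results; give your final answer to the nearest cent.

£177135.76

D_1 = 10887.80000
D_2 = 12096.34580
D_3 = 13439.04018
D_4 = 14930.77364
Terminal value at year 4: TV = D_4×(1+g_2)/(r−g_2) = 15796.75852/0.07 = 225667.97879
P_0 = D_1/(1+r)^1 + D_2/(1+r)^2 + D_3/(1+r)^3 + D_4/(1+r)^4 + TV/(1+r)^4
    = 9652.30496 + 9506.83583 + 9363.55905 + 9222.44158 + 139390.61703 = 177135.75845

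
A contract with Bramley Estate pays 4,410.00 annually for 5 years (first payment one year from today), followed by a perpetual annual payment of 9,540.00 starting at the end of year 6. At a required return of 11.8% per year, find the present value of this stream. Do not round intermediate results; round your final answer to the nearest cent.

62262.96

PV of 5-year annuity: 4,410.00 × [1 − (1+0.118)^−5] / 0.118 = 15976.14357
Perpetuity value at year 5: 9,540.00 / 0.118 = 80847.45763
PV of perpetuity: 80847.45763 / (1+0.118)^5 = 46286.82051
Total PV = 15976.14357 + 46286.82051 = 62262.96408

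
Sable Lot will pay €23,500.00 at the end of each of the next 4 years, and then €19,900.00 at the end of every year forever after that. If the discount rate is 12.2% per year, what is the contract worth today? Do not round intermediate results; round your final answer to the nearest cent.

PV of 4-year annuity: €23,500.00 × [1 − (1+0.122)^−4] / 0.122 = 71078.08909
Perpetuity value at year 4: €19,900.00 / 0.122 = 163114.75410
PV of perpetuity: 163114.75410 / (1+0.122)^4 = 102925.22334
Total PV = 71078.08909 + 102925.22334 = 174003.31243

€174003.31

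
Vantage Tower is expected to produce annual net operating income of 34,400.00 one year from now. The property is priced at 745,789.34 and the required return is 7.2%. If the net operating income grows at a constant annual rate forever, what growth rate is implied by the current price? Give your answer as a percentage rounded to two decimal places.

P = D₁/(r−g) ⇒ g = r − D₁/P = 0.072 − 34,400.00/745,789.34 = 0.025874

2.59%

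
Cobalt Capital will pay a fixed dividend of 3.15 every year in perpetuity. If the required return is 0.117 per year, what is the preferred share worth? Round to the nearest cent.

Level perpetuity: PV = C / r = 3.15 / 0.117 = 26.92

26.92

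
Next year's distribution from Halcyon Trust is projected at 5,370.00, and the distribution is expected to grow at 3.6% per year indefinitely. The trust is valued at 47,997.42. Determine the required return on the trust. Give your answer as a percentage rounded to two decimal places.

P = D₁/(r − g) ⇒ r = D₁/P + g = 5,370.0000/47,997.42 + 0.036 = 0.111881 + 0.036 = 0.147881

14.79%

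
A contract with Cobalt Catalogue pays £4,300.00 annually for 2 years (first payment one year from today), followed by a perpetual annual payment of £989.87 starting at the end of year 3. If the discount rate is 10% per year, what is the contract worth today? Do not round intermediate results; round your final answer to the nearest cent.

PV of 2-year annuity: £4,300.00 × [1 − (1+0.1)^−2] / 0.1 = 7462.80992
Perpetuity value at year 2: £989.87 / 0.1 = 9898.70000
PV of perpetuity: 9898.70000 / (1+0.1)^2 = 8180.74380
Total PV = 7462.80992 + 8180.74380 = 15643.55372

£15643.55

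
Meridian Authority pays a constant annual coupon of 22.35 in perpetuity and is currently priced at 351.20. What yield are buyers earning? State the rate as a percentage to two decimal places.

6.36%

P = C/r ⇒ r = C/P = 22.35/351.20 = 0.063639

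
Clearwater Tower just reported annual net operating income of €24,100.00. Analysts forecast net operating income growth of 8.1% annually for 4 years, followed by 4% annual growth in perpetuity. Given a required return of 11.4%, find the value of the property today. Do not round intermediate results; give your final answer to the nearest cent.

D_1 = 26052.10000
D_2 = 28162.32010
D_3 = 30443.46803
D_4 = 32909.38894
Terminal value at year 4: TV = D_4×(1+g_2)/(r−g_2) = 34225.76450/0.074 = 462510.33103
P_0 = D_1/(1+r)^1 + D_2/(1+r)^2 + D_3/(1+r)^3 + D_4/(1+r)^4 + TV/(1+r)^4
    = 23386.08618 + 22693.32061 + 22021.07682 + 21368.74690 + 300317.52393 = 389786.75443

€389786.75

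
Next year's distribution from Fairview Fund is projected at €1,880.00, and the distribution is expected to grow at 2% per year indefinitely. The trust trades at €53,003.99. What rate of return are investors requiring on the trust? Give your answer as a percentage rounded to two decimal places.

P = D₁/(r − g) ⇒ r = D₁/P + g = €1,880.0000/€53,003.99 + 0.02 = 0.035469 + 0.02 = 0.055469

5.55%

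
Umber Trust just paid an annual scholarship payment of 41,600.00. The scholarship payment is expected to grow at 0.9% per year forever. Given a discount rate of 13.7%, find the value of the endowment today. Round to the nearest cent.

327925.00

D₁ = D₀ × (1 + g) = 41,600.00 × 1.009 = 41,974.4000
Growing perpetuity: P = D₁ / (r − g) = 41,974.4000 / (0.137 − 0.009) = 327,925.00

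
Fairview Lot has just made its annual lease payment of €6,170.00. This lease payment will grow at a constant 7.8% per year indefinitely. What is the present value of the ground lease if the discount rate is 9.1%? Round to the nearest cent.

€511635.38

D₁ = D₀ × (1 + g) = €6,170.00 × 1.078 = €6,651.2600
Growing perpetuity: P = D₁ / (r − g) = €6,651.2600 / (0.091 − 0.078) = €511,635.38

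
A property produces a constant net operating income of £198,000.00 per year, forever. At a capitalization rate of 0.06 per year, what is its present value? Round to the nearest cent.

£3300000.00

Level perpetuity: PV = C / r = £198,000.00 / 0.06 = £3,300,000.00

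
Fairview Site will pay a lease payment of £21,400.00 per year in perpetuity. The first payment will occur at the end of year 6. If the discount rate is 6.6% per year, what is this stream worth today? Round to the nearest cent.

Value at end of year 5: C / r = £21,400.00 / 0.066 = £324,242.4242
Discount to today: PV = £324,242.4242 / (1 + 0.066)^5 = £324,242.4242 / 1.376531 = £235,550.38

£235550.38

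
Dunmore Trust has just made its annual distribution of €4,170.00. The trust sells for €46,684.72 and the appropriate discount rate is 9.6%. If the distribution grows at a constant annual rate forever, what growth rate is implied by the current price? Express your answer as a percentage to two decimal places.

0.61%

P = D₀(1+g)/(r−g) ⇒ P(r−g) = D₀(1+g) ⇒ g(P+D₀) = P·r − D₀
g = (P·r − D₀)/(P + D₀) = (€46,684.72×0.096 − €4,170.00) / (€46,684.72 + €4,170.00) = 0.006130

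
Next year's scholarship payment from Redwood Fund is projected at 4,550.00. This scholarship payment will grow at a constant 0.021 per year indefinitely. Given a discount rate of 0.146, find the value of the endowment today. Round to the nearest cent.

36400.00

Growing perpetuity: P = D₁ / (r − g) = 4,550.0000 / (0.146 − 0.021) = 36,400.00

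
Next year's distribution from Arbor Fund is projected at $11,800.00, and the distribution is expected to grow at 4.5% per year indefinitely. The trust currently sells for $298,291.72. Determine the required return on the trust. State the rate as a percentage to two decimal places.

P = D₁/(r − g) ⇒ r = D₁/P + g = $11,800.0000/$298,291.72 + 0.045 = 0.039559 + 0.045 = 0.084559

8.46%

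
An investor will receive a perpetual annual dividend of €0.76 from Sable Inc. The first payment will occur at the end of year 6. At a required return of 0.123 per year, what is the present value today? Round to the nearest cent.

€3.46

Value at end of year 5: C / r = €0.76 / 0.123 = €6.1789
Discount to today: PV = €6.1789 / (1 + 0.123)^5 = €6.1789 / 1.786071 = €3.46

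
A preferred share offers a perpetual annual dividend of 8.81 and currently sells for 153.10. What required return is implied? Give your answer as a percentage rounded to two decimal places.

5.75%

P = C/r ⇒ r = C/P = 8.81/153.10 = 0.057544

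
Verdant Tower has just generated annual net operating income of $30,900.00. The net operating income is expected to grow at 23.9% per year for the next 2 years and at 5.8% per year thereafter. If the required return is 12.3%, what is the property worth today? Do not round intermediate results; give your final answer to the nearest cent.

D_1 = 38285.10000
D_2 = 47435.23890
Terminal value at year 2: TV = D_2×(1+g_2)/(r−g_2) = 50186.48276/0.065 = 772099.73471
P_0 = D_1/(1+r)^1 + D_2/(1+r)^2 + TV/(1+r)^2
    = 34091.80766 + 37613.31228 + 612228.99062 = 683934.11056

$683934.11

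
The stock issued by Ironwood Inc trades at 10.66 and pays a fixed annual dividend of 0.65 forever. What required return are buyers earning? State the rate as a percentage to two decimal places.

P = C/r ⇒ r = C/P = 0.65/10.66 = 0.060976

6.10%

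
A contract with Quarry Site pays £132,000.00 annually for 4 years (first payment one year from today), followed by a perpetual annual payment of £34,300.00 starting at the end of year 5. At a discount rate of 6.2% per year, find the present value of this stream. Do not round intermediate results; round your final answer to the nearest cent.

PV of 4-year annuity: £132,000.00 × [1 − (1+0.062)^−4] / 0.062 = 455306.98212
Perpetuity value at year 4: £34,300.00 / 0.062 = 553225.80645
PV of perpetuity: 553225.80645 / (1+0.062)^4 = 434914.97701
Total PV = 455306.98212 + 434914.97701 = 890221.95912

£890221.96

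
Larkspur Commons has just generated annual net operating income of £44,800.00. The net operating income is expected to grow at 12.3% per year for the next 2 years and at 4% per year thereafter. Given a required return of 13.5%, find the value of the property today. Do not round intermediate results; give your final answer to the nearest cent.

£568310.38

D_1 = 50310.40000
D_2 = 56498.57920
Terminal value at year 2: TV = D_2×(1+g_2)/(r−g_2) = 58758.52237/0.095 = 618510.76177
P_0 = D_1/(1+r)^1 + D_2/(1+r)^2 + TV/(1+r)^2
    = 44326.34361 + 43857.69505 + 480126.34576 = 568310.38442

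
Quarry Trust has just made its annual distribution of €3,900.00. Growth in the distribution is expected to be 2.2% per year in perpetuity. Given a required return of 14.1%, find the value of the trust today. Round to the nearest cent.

€33494.12

D₁ = D₀ × (1 + g) = €3,900.00 × 1.022 = €3,985.8000
Growing perpetuity: P = D₁ / (r − g) = €3,985.8000 / (0.141 − 0.022) = €33,494.12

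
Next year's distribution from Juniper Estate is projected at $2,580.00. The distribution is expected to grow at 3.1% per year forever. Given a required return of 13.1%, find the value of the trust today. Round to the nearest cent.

$25800.00

Growing perpetuity: P = D₁ / (r − g) = $2,580.0000 / (0.131 − 0.031) = $25,800.00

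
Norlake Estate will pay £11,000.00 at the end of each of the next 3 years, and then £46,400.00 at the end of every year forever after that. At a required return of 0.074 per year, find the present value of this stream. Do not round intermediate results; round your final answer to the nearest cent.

£534801.01

PV of 3-year annuity: £11,000.00 × [1 − (1+0.074)^−3] / 0.074 = 28657.80100
Perpetuity value at year 3: £46,400.00 / 0.074 = 627027.02703
PV of perpetuity: 627027.02703 / (1+0.074)^3 = 506143.21192
Total PV = 28657.80100 + 506143.21192 = 534801.01291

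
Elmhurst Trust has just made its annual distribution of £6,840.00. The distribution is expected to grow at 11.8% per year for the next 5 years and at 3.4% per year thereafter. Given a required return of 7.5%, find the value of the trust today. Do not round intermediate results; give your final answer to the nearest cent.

D_1 = 7647.12000
D_2 = 8549.48016
D_3 = 9558.31882
D_4 = 10686.20044
D_5 = 11947.17209
Terminal value at year 5: TV = D_5×(1+g_2)/(r−g_2) = 12353.37594/0.041 = 301301.85226
P_0 = D_1/(1+r)^1 + D_2/(1+r)^2 + D_3/(1+r)^3 + D_4/(1+r)^4 + D_5/(1+r)^5 + TV/(1+r)^5
    = 7113.60000 + 7398.14400 + 7694.06976 + 8001.83255 + 8321.90585 + 209874.40613 = 248403.95829

£248403.96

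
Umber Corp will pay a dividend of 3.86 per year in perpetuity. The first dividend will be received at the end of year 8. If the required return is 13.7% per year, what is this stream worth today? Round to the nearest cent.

Value at end of year 7: C / r = 3.86 / 0.137 = 28.1752
Discount to today: PV = 28.1752 / (1 + 0.137)^7 = 28.1752 / 2.456537 = 11.47

11.47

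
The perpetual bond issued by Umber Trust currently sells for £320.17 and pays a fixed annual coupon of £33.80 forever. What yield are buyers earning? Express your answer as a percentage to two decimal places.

P = C/r ⇒ r = C/P = £33.80/£320.17 = 0.105569

10.56%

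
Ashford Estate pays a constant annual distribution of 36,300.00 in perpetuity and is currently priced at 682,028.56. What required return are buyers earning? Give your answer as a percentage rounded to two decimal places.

5.32%

P = C/r ⇒ r = C/P = 36,300.00/682,028.56 = 0.053224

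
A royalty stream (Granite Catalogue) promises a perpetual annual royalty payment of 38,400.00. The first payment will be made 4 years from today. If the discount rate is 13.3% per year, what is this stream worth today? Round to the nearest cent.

Value at end of year 3: C / r = 38,400.00 / 0.133 = 288,721.8045
Discount to today: PV = 288,721.8045 / (1 + 0.133)^3 = 288,721.8045 / 1.454420 = 198,513.41

198513.41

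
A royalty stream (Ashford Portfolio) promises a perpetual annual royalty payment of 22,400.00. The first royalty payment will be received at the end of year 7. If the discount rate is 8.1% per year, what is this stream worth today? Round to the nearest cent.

173304.10

Value at end of year 6: C / r = 22,400.00 / 0.081 = 276,543.2099
Discount to today: PV = 276,543.2099 / (1 + 0.081)^6 = 276,543.2099 / 1.595711 = 173,304.10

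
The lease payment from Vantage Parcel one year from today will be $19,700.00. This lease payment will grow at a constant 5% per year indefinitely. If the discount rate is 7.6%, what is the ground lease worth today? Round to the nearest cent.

Growing perpetuity: P = D₁ / (r − g) = $19,700.0000 / (0.076 − 0.05) = $757,692.31

$757692.31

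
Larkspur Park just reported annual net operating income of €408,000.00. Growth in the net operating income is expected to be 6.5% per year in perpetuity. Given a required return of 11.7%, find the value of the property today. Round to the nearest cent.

€8356153.85

D₁ = D₀ × (1 + g) = €408,000.00 × 1.065 = €434,520.0000
Growing perpetuity: P = D₁ / (r − g) = €434,520.0000 / (0.117 − 0.065) = €8,356,153.85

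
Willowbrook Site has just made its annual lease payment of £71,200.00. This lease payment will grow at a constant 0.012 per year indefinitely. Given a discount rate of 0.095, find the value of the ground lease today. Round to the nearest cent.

£868125.30

D₁ = D₀ × (1 + g) = £71,200.00 × 1.012 = £72,054.4000
Growing perpetuity: P = D₁ / (r − g) = £72,054.4000 / (0.095 − 0.012) = £868,125.30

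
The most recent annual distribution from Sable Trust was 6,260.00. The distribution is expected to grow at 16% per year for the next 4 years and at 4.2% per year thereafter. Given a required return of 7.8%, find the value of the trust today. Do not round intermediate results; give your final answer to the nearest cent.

D_1 = 7261.60000
D_2 = 8423.45600
D_3 = 9771.20896
D_4 = 11334.60239
Terminal value at year 4: TV = D_4×(1+g_2)/(r−g_2) = 11810.65569/0.036 = 328073.76928
P_0 = D_1/(1+r)^1 + D_2/(1+r)^2 + D_3/(1+r)^3 + D_4/(1+r)^4 + TV/(1+r)^4
    = 6736.17811 + 7248.57756 + 7799.95358 + 8393.27102 + 242938.56671 = 273116.54698

273116.55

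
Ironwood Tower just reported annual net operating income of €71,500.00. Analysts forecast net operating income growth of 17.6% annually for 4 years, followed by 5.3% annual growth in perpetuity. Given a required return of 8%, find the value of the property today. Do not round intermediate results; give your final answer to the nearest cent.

D_1 = 84084.00000
D_2 = 98882.78400
D_3 = 116286.15398
D_4 = 136752.51709
Terminal value at year 4: TV = D_4×(1+g_2)/(r−g_2) = 144000.40049/0.027 = 5333348.16632
P_0 = D_1/(1+r)^1 + D_2/(1+r)^2 + D_3/(1+r)^3 + D_4/(1+r)^4 + TV/(1+r)^4
    = 77855.55556 + 84776.04938 + 92311.69822 + 100517.18250 + 3920170.11760 = 4275630.60326

€4275630.60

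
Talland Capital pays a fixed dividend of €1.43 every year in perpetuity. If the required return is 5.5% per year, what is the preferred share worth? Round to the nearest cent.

Level perpetuity: PV = C / r = €1.43 / 0.055 = €26.00

€26.00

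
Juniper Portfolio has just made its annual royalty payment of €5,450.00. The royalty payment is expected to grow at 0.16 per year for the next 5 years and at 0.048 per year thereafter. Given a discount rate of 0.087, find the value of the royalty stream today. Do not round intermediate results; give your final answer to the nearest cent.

D_1 = 6322.00000
D_2 = 7333.52000
D_3 = 8506.88320
D_4 = 9867.98451
D_5 = 11446.86203
Terminal value at year 5: TV = D_5×(1+g_2)/(r−g_2) = 11996.31141/0.039 = 307597.72850
P_0 = D_1/(1+r)^1 + D_2/(1+r)^2 + D_3/(1+r)^3 + D_4/(1+r)^4 + D_5/(1+r)^5 + TV/(1+r)^5
    = 5816.00736 + 6206.59479 + 6623.41302 + 7068.22365 + 7542.90656 + 202691.43790 = 235948.58329

€235948.58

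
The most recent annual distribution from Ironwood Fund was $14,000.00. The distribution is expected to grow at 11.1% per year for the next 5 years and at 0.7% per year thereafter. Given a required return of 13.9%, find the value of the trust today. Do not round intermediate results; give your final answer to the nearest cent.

$159308.81

D_1 = 15554.00000
D_2 = 17280.49400
D_3 = 19198.62883
D_4 = 21329.67663
D_5 = 23697.27074
Terminal value at year 5: TV = D_5×(1+g_2)/(r−g_2) = 23863.15164/0.132 = 180781.45179
P_0 = D_1/(1+r)^1 + D_2/(1+r)^2 + D_3/(1+r)^3 + D_4/(1+r)^4 + D_5/(1+r)^5 + TV/(1+r)^5
    = 13655.83845 + 13320.13742 + 12992.68892 + 12673.29007 + 12361.74299 + 94305.11507 = 159308.81292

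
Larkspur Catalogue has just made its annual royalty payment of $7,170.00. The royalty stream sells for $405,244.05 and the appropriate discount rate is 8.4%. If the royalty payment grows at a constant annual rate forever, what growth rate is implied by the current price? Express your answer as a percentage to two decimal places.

6.52%

P = D₀(1+g)/(r−g) ⇒ P(r−g) = D₀(1+g) ⇒ g(P+D₀) = P·r − D₀
g = (P·r − D₀)/(P + D₀) = ($405,244.05×0.084 − $7,170.00) / ($405,244.05 + $7,170.00) = 0.065154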